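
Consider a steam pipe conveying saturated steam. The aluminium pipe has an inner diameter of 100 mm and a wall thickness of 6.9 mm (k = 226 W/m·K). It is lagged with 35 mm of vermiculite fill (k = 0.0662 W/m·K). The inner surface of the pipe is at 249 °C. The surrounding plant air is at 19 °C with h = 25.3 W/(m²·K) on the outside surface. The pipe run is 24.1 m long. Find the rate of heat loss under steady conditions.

Treating each annulus and film as a series resistance:
R_aluminium pipe wall = ln(56.9/50)/(2π×226×24.1) = 3.777×10^-6 K/W
R_vermiculite fill = ln(91.9/56.9)/(2π×0.0662×24.1) = 0.04782 K/W
R_outer film = 1/(h_o·2πr_oL) = 1/(25.3×2π×0.0919×24.1) = 0.00284 K/W
R_total = 0.05067 K/W
Q = ΔT/R_total = 230/0.05067

Q ≈ 4540 W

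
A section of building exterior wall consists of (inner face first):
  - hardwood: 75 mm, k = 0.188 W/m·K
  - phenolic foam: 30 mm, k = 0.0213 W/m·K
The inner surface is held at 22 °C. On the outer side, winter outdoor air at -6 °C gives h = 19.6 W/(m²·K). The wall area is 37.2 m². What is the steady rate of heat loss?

Model the wall as resistances in series:
R_hardwood = L/(kA) = 0.075/(0.188×37.2) = 0.01072 K/W
R_phenolic foam = L/(kA) = 0.03/(0.0213×37.2) = 0.03786 K/W
R_outer film = 1/(h_o·A) = 1/(19.6×37.2) = 0.001372 K/W
R_total = 0.04996 K/W
Q = ΔT / R_total = 28 / 0.04996

Q ≈ 560 W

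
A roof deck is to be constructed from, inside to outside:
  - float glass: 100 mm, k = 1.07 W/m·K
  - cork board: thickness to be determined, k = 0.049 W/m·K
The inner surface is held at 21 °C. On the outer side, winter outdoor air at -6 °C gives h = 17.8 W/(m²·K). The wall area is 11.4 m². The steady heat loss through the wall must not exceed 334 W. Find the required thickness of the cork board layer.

L ≈ 37.8 mm

Model the wall as resistances in series:
R_float glass = L/(kA) = 0.1/(1.07×11.4) = 0.008198 K/W
R_outer film = 1/(h_o·A) = 1/(17.8×11.4) = 0.004928 K/W
Sum of the known resistances R_other = 0.01313 K/W
Required total resistance R_tot = ΔT/Q_allow = 27/334 = 0.08084 K/W
R_cork board = R_tot − R_other = 0.06771 K/W
L = R·k·A = 0.06771×0.049×11.4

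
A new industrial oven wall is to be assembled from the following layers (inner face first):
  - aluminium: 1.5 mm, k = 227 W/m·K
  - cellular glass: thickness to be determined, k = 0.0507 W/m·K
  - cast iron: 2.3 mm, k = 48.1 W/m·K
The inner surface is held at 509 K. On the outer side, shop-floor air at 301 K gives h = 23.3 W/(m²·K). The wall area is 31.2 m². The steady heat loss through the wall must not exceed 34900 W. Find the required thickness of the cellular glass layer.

Model the wall as resistances in series:
R_aluminium = L/(kA) = 0.0015/(227×31.2) = 2.118×10^-7 K/W
R_cast iron = L/(kA) = 0.0023/(48.1×31.2) = 1.533×10^-6 K/W
R_outer film = 1/(h_o·A) = 1/(23.3×31.2) = 0.001376 K/W
Sum of the known resistances R_other = 0.001377 K/W
Required total resistance R_tot = ΔT/Q_allow = 208/34900 = 0.00596 K/W
R_cellular glass = R_tot − R_other = 0.004583 K/W
L = R·k·A = 0.004583×0.0507×31.2

L ≈ 7.25 mm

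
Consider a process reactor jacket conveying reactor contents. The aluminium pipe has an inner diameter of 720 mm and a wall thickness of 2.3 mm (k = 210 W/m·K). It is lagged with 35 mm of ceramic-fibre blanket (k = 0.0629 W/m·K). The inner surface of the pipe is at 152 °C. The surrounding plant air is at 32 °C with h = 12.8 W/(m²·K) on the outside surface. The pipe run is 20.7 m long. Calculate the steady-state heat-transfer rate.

Q ≈ 9390 W

For a radial system each layer contributes R = ln(r_out/r_in)/(2πkL); films add R = 1/(hA).
R_aluminium pipe wall = ln(362.3/360)/(2π×210×20.7) = 2.332×10^-7 K/W
R_ceramic-fibre blanket = ln(397.3/362.3)/(2π×0.0629×20.7) = 0.01127 K/W
R_outer film = 1/(h_o·2πr_oL) = 1/(12.8×2π×0.3973×20.7) = 0.001512 K/W
R_total = 0.01278 K/W
Q = ΔT/R_total = 120/0.01278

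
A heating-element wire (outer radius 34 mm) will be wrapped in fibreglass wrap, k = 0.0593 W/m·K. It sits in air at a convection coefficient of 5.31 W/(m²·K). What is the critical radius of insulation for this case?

r_cr ≈ 11.2 mm

For a cylinder r_cr = k/h = 0.0593/5.31
r_cr = 11.2 mm; since the bare radius (34 mm) is above r_cr, any added insulation will reduce heat loss.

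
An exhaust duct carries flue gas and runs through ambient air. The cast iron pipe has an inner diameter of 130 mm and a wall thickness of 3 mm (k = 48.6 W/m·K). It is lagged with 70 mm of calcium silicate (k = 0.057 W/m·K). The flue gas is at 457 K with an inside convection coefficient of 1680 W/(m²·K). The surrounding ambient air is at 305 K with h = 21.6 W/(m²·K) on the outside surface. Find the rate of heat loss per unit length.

q′ ≈ 74.8 W/m

Cylindrical conduction, so R = ln(r₂/r₁)/(2πkL) per layer, in series:
R_inner film = 1/(h_i·2πr₁L) = 1/(1680×2π×0.065×1) = 0.001457 K/W
R_cast iron pipe wall = ln(68/65)/(2π×48.6×1) = 1.478×10^-4 K/W
R_calcium silicate = ln(138/68)/(2π×0.057×1) = 1.976 K/W
R_outer film = 1/(h_o·2πr_oL) = 1/(21.6×2π×0.138×1) = 0.05339 K/W
R_total = 2.031 K/W
Q = ΔT/R_total = 152/2.031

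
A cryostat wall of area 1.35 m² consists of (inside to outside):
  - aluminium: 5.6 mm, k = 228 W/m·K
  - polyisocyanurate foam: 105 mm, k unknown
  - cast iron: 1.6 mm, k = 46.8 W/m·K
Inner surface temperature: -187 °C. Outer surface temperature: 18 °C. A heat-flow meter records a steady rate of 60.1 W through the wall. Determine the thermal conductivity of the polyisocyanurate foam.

k ≈ 0.0228 W/(m·K)

Treating each layer as a thermal resistance in series:
R_aluminium = L/(kA) = 0.0056/(228×1.35) = 1.819×10^-5 K/W
R_cast iron = L/(kA) = 0.0016/(46.8×1.35) = 2.532×10^-5 K/W
Sum of known resistances R_other = 4.352×10^-5 K/W
Total R = ΔT/Q = 205/60.1 = 3.411 K/W
R_polyisocyanurate foam = R_total − R_other = 3.411 K/W
k = L/(R·A) = 0.105/(3.411×1.35)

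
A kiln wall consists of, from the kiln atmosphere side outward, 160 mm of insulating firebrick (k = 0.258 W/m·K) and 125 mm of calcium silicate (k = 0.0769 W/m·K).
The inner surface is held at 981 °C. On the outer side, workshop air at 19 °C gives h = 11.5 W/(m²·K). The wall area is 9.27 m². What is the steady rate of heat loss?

Using the resistance-network approach (series):
R_insulating firebrick = L/(kA) = 0.16/(0.258×9.27) = 0.0669 K/W
R_calcium silicate = L/(kA) = 0.125/(0.0769×9.27) = 0.1753 K/W
R_outer film = 1/(h_o·A) = 1/(11.5×9.27) = 0.00938 K/W
R_total = 0.2516 K/W
Q = ΔT / R_total = 962 / 0.2516

Q ≈ 3820 W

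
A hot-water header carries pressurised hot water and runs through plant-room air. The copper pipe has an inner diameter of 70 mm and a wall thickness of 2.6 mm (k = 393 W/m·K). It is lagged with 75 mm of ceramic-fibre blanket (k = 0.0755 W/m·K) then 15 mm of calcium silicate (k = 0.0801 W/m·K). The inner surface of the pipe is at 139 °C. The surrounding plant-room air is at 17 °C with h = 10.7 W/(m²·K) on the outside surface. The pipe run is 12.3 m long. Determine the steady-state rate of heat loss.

Q ≈ 561 W

Per-layer cylindrical resistances, series-summed:
R_copper pipe wall = ln(37.6/35)/(2π×393×12.3) = 2.359×10^-6 K/W
R_ceramic-fibre blanket = ln(112.6/37.6)/(2π×0.0755×12.3) = 0.188 K/W
R_calcium silicate = ln(127.6/112.6)/(2π×0.0801×12.3) = 0.0202 K/W
R_outer film = 1/(h_o·2πr_oL) = 1/(10.7×2π×0.1276×12.3) = 0.009477 K/W
R_total = 0.2177 K/W
Q = ΔT/R_total = 122/0.2177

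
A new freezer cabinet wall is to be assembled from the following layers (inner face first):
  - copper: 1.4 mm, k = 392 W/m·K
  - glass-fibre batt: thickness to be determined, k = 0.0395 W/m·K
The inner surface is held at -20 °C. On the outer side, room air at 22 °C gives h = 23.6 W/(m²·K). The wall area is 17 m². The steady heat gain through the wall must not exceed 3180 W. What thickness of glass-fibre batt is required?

Using the resistance-network approach (series):
R_copper = L/(kA) = 0.0014/(392×17) = 2.101×10^-7 K/W
R_outer film = 1/(h_o·A) = 1/(23.6×17) = 0.002493 K/W
Sum of the known resistances R_other = 0.002493 K/W
Required total resistance R_tot = ΔT/Q_allow = 42/3180 = 0.01321 K/W
R_glass-fibre batt = R_tot − R_other = 0.01071 K/W
L = R·k·A = 0.01071×0.0395×17

L ≈ 7.19 mm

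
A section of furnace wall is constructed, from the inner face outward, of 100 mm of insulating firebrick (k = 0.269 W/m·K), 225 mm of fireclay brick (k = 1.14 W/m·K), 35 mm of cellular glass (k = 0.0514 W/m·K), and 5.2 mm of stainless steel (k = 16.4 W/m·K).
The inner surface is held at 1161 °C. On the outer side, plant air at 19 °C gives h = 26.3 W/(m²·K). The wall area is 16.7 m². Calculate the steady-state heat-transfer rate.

Q ≈ 14800 W

Using the resistance-network approach (series):
R_insulating firebrick = L/(kA) = 0.1/(0.269×16.7) = 0.02226 K/W
R_fireclay brick = L/(kA) = 0.225/(1.14×16.7) = 0.01182 K/W
R_cellular glass = L/(kA) = 0.035/(0.0514×16.7) = 0.04077 K/W
R_stainless steel = L/(kA) = 0.0052/(16.4×16.7) = 1.899×10^-5 K/W
R_outer film = 1/(h_o·A) = 1/(26.3×16.7) = 0.002277 K/W
R_total = 0.07715 K/W
Q = ΔT / R_total = 1142 / 0.07715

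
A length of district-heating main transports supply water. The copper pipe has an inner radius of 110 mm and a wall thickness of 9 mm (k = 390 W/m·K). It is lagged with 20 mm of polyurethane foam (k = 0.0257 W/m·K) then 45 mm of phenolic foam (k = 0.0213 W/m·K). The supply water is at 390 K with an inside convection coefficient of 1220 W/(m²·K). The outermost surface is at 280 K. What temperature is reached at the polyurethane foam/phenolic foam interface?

For a radial system each layer contributes R = ln(r_out/r_in)/(2πkL); films add R = 1/(hA).
R_inner film = 1/(h_i·2πr₁L) = 1/(1220×2π×0.11×1) = 0.001186 K/W
R_copper pipe wall = ln(119/110)/(2π×390×1) = 3.209×10^-5 K/W
R_polyurethane foam = ln(139/119)/(2π×0.0257×1) = 0.9621 K/W
R_phenolic foam = ln(184/139)/(2π×0.0213×1) = 2.096 K/W
R_total = 3.059 K/W
Q = ΔT/R_total = 110/3.059
Q = 36 W/m
T_interface = T_inner − Q·ΣR(inner→interface) = 390 − 36×0.9633

T ≈ 355 K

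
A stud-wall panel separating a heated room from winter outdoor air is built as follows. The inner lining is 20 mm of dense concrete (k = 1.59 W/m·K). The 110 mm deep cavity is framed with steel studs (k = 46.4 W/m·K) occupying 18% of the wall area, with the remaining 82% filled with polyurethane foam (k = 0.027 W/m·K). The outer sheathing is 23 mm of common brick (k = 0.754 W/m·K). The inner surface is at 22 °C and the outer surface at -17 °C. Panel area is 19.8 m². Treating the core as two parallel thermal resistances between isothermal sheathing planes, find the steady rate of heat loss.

Sheathing layers in series; stud and cavity paths in parallel between them.
R_inner = 0.02/(1.59×19.8) = 6.353×10^-4 K/W
R_stud  = 0.11/(46.4×0.18×19.8) = 6.652×10^-4 K/W
R_cav   = 0.11/(0.027×0.82×19.8) = 0.2509 K/W
1/R_core = 1/R_stud + 1/R_cav → R_core = 6.634×10^-4 K/W
R_outer = 0.023/(0.754×19.8) = 0.001541 K/W
R_total = 0.002839 K/W
Q = ΔT/R_total = 39/0.002839

Q ≈ 13700 W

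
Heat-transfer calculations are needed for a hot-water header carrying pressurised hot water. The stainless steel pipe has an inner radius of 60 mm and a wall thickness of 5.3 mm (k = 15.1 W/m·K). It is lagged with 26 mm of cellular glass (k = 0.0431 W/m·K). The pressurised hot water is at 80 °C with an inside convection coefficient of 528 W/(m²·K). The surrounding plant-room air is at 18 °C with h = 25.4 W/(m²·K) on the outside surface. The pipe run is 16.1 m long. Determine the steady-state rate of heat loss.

Treating each annulus and film as a series resistance:
R_inner film = 1/(h_i·2πr₁L) = 1/(528×2π×0.06×16.1) = 3.12×10^-4 K/W
R_stainless steel pipe wall = ln(65.3/60)/(2π×15.1×16.1) = 5.542×10^-5 K/W
R_cellular glass = ln(91.3/65.3)/(2π×0.0431×16.1) = 0.07687 K/W
R_outer film = 1/(h_o·2πr_oL) = 1/(25.4×2π×0.0913×16.1) = 0.004263 K/W
R_total = 0.0815 K/W
Q = ΔT/R_total = 62/0.0815

Q ≈ 761 W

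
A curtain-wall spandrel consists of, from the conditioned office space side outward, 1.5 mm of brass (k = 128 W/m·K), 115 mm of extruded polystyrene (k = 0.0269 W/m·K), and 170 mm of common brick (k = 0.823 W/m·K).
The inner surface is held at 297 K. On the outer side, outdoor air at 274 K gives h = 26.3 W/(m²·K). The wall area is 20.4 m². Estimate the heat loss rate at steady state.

Using the resistance-network approach (series):
R_brass = L/(kA) = 0.0015/(128×20.4) = 5.744×10^-7 K/W
R_extruded polystyrene = L/(kA) = 0.115/(0.0269×20.4) = 0.2096 K/W
R_common brick = L/(kA) = 0.17/(0.823×20.4) = 0.01013 K/W
R_outer film = 1/(h_o·A) = 1/(26.3×20.4) = 0.001864 K/W
R_total = 0.2216 K/W
Q = ΔT / R_total = 23 / 0.2216

Q ≈ 104 W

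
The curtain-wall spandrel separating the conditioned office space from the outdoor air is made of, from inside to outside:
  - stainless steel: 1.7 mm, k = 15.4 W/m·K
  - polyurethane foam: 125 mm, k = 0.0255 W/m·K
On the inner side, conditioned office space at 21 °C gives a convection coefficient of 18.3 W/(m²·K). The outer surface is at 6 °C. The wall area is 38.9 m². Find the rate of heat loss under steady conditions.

Q ≈ 118 W

Thermal resistances in series:
R_inner film = 1/(h_i·A) = 1/(18.3×38.9) = 0.001405 K/W
R_stainless steel = L/(kA) = 0.0017/(15.4×38.9) = 2.838×10^-6 K/W
R_polyurethane foam = L/(kA) = 0.125/(0.0255×38.9) = 0.126 K/W
R_total = 0.1274 K/W
Q = ΔT / R_total = 15 / 0.1274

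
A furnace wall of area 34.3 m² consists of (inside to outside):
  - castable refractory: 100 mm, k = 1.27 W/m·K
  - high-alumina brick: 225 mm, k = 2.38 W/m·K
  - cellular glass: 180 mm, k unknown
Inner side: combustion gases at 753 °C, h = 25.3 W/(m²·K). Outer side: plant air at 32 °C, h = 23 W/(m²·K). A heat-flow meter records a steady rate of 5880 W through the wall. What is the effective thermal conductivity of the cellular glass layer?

k ≈ 0.0456 W/(m·K)

Model the wall as resistances in series:
R_inner film = 1/(h_i·A) = 1/(25.3×34.3) = 0.001152 K/W
R_castable refractory = L/(kA) = 0.1/(1.27×34.3) = 0.002296 K/W
R_high-alumina brick = L/(kA) = 0.225/(2.38×34.3) = 0.002756 K/W
R_outer film = 1/(h_o·A) = 1/(23×34.3) = 0.001268 K/W
Sum of known resistances R_other = 0.007472 K/W
Total R = ΔT/Q = 721/5880 = 0.1226 K/W
R_cellular glass = R_total − R_other = 0.1151 K/W
k = L/(R·A) = 0.18/(0.1151×34.3)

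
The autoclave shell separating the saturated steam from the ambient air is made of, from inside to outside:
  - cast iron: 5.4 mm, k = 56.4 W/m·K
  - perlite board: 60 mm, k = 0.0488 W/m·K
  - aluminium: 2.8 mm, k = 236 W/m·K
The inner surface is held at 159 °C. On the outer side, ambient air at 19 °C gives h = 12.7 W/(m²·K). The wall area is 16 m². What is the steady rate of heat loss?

Thermal resistances in series:
R_cast iron = L/(kA) = 0.0054/(56.4×16) = 5.984×10^-6 K/W
R_perlite board = L/(kA) = 0.06/(0.0488×16) = 0.07684 K/W
R_aluminium = L/(kA) = 0.0028/(236×16) = 7.415×10^-7 K/W
R_outer film = 1/(h_o·A) = 1/(12.7×16) = 0.004921 K/W
R_total = 0.08177 K/W
Q = ΔT / R_total = 140 / 0.08177

Q ≈ 1710 W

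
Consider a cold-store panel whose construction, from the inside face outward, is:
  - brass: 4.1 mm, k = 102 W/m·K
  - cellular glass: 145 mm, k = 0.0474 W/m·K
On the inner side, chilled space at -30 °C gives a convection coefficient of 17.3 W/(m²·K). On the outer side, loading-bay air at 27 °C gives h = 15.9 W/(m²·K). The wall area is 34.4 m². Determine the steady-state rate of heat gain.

Q ≈ 617 W

Treating each layer as a thermal resistance in series:
R_inner film = 1/(h_i·A) = 1/(17.3×34.4) = 0.00168 K/W
R_brass = L/(kA) = 0.0041/(102×34.4) = 1.168×10^-6 K/W
R_cellular glass = L/(kA) = 0.145/(0.0474×34.4) = 0.08893 K/W
R_outer film = 1/(h_o·A) = 1/(15.9×34.4) = 0.001828 K/W
R_total = 0.09244 K/W
Q = ΔT / R_total = 57 / 0.09244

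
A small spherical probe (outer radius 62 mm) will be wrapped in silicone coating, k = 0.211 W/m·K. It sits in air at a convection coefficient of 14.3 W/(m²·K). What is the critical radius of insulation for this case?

For a sphere r_cr = 2k/h = 2×0.211/14.3
r_cr = 29.5 mm; since the bare radius (62 mm) is above r_cr, any added insulation will reduce heat loss.

r_cr ≈ 29.5 mm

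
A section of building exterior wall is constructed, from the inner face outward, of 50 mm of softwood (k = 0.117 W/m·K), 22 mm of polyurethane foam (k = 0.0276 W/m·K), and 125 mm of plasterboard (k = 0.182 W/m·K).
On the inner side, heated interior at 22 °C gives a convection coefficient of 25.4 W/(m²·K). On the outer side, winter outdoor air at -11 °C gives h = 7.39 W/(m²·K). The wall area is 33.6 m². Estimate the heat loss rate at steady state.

Q ≈ 532 W

Series thermal resistances:
R_inner film = 1/(h_i·A) = 1/(25.4×33.6) = 0.001172 K/W
R_softwood = L/(kA) = 0.05/(0.117×33.6) = 0.01272 K/W
R_polyurethane foam = L/(kA) = 0.022/(0.0276×33.6) = 0.02372 K/W
R_plasterboard = L/(kA) = 0.125/(0.182×33.6) = 0.02044 K/W
R_outer film = 1/(h_o·A) = 1/(7.39×33.6) = 0.004027 K/W
R_total = 0.06208 K/W
Q = ΔT / R_total = 33 / 0.06208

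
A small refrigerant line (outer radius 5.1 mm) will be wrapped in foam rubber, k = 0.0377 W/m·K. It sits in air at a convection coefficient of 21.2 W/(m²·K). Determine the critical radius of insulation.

r_cr ≈ 1.78 mm

For a cylinder r_cr = k/h = 0.0377/21.2
r_cr = 1.78 mm; since the bare radius (5.1 mm) is above r_cr, any added insulation will reduce heat loss.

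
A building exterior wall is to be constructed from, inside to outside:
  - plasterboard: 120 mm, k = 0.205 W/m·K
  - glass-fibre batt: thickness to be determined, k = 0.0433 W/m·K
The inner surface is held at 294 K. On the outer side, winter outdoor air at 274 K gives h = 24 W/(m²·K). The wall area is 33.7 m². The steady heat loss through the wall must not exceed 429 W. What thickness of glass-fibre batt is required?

Using the resistance-network approach (series):
R_plasterboard = L/(kA) = 0.12/(0.205×33.7) = 0.01737 K/W
R_outer film = 1/(h_o·A) = 1/(24×33.7) = 0.001236 K/W
Sum of the known resistances R_other = 0.01861 K/W
Required total resistance R_tot = ΔT/Q_allow = 20/429 = 0.04662 K/W
R_glass-fibre batt = R_tot − R_other = 0.02801 K/W
L = R·k·A = 0.02801×0.0433×33.7

L ≈ 40.9 mm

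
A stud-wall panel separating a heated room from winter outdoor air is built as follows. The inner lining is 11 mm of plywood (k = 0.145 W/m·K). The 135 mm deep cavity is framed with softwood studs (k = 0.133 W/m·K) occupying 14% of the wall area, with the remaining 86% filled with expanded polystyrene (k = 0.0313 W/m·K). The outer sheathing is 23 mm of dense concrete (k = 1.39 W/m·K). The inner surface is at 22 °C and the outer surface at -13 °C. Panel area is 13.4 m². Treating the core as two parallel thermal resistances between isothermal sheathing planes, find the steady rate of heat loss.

Q ≈ 153 W

Sheathing layers in series; stud and cavity paths in parallel between them.
R_inner = 0.011/(0.145×13.4) = 0.005661 K/W
R_stud  = 0.135/(0.133×0.14×13.4) = 0.5411 K/W
R_cav   = 0.135/(0.0313×0.86×13.4) = 0.3743 K/W
1/R_core = 1/R_stud + 1/R_cav → R_core = 0.2212 K/W
R_outer = 0.023/(1.39×13.4) = 0.001235 K/W
R_total = 0.2281 K/W
Q = ΔT/R_total = 35/0.2281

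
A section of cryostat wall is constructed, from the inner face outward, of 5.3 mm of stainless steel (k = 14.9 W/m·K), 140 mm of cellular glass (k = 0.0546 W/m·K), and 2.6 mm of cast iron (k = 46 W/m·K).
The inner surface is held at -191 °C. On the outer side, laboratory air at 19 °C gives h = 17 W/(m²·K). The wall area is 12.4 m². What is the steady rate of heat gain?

Q ≈ 993 W

Using the resistance-network approach (series):
R_stainless steel = L/(kA) = 0.0053/(14.9×12.4) = 2.869×10^-5 K/W
R_cellular glass = L/(kA) = 0.14/(0.0546×12.4) = 0.2068 K/W
R_cast iron = L/(kA) = 0.0026/(46×12.4) = 4.558×10^-6 K/W
R_outer film = 1/(h_o·A) = 1/(17×12.4) = 0.004744 K/W
R_total = 0.2116 K/W
Q = ΔT / R_total = 210 / 0.2116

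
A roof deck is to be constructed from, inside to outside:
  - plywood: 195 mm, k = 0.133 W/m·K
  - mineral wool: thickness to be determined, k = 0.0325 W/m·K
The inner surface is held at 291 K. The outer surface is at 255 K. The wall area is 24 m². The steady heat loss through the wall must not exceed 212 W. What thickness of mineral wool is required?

L ≈ 84.8 mm

Model the wall as resistances in series:
R_plywood = L/(kA) = 0.195/(0.133×24) = 0.06109 K/W
Sum of the known resistances R_other = 0.06109 K/W
Required total resistance R_tot = ΔT/Q_allow = 36/212 = 0.1698 K/W
R_mineral wool = R_tot − R_other = 0.1087 K/W
L = R·k·A = 0.1087×0.0325×24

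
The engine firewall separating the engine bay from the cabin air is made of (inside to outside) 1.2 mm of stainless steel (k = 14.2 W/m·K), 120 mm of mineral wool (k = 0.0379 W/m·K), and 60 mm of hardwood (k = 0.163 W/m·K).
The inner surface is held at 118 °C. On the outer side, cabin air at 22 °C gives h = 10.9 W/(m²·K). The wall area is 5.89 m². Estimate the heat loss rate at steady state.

Treating each layer as a thermal resistance in series:
R_stainless steel = L/(kA) = 0.0012/(14.2×5.89) = 1.435×10^-5 K/W
R_mineral wool = L/(kA) = 0.12/(0.0379×5.89) = 0.5376 K/W
R_hardwood = L/(kA) = 0.06/(0.163×5.89) = 0.0625 K/W
R_outer film = 1/(h_o·A) = 1/(10.9×5.89) = 0.01558 K/W
R_total = 0.6156 K/W
Q = ΔT / R_total = 96 / 0.6156

Q ≈ 156 W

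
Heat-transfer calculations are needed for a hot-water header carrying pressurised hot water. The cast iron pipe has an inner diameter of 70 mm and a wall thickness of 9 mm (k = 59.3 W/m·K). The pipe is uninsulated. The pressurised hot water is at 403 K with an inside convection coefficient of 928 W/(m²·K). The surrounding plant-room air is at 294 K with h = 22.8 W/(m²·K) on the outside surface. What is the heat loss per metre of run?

q′ ≈ 664 W/m

Radial resistances (cylindrical: R_cond = ln(r_o/r_i)/(2πkL), R_conv = 1/(h·2πrL)):
R_inner film = 1/(h_i·2πr₁L) = 1/(928×2π×0.035×1) = 0.0049 K/W
R_cast iron pipe wall = ln(44/35)/(2π×59.3×1) = 6.142×10^-4 K/W
R_outer film = 1/(h_o·2πr_oL) = 1/(22.8×2π×0.044×1) = 0.1586 K/W
R_total = 0.1642 K/W
Q = ΔT/R_total = 109/0.1642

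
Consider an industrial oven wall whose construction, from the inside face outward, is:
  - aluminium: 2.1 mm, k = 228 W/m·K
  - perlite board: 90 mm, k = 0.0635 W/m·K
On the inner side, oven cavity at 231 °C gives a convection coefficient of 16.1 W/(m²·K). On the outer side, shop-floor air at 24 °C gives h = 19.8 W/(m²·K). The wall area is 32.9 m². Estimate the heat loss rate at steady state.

Thermal resistances in series:
R_inner film = 1/(h_i·A) = 1/(16.1×32.9) = 0.001888 K/W
R_aluminium = L/(kA) = 0.0021/(228×32.9) = 2.8×10^-7 K/W
R_perlite board = L/(kA) = 0.09/(0.0635×32.9) = 0.04308 K/W
R_outer film = 1/(h_o·A) = 1/(19.8×32.9) = 0.001535 K/W
R_total = 0.0465 K/W
Q = ΔT / R_total = 207 / 0.0465

Q ≈ 4450 W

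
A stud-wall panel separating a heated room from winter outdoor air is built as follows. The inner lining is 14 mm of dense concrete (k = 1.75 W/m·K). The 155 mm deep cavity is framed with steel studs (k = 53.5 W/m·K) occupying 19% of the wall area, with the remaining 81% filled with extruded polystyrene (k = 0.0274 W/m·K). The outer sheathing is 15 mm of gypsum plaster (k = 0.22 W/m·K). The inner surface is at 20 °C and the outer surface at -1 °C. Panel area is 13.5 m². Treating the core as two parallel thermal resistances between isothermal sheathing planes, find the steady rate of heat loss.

Q ≈ 3100 W

Sheathing layers in series; stud and cavity paths in parallel between them.
R_inner = 0.014/(1.75×13.5) = 5.926×10^-4 K/W
R_stud  = 0.155/(53.5×0.19×13.5) = 0.00113 K/W
R_cav   = 0.155/(0.0274×0.81×13.5) = 0.5173 K/W
1/R_core = 1/R_stud + 1/R_cav → R_core = 0.001127 K/W
R_outer = 0.015/(0.22×13.5) = 0.005051 K/W
R_total = 0.00677 K/W
Q = ΔT/R_total = 21/0.00677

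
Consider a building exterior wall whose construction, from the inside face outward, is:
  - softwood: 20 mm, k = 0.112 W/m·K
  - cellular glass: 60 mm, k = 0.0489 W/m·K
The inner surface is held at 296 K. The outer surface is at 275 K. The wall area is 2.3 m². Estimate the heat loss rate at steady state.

Treating each layer as a thermal resistance in series:
R_softwood = L/(kA) = 0.02/(0.112×2.3) = 0.07764 K/W
R_cellular glass = L/(kA) = 0.06/(0.0489×2.3) = 0.5335 K/W
R_total = 0.6111 K/W
Q = ΔT / R_total = 21 / 0.6111

Q ≈ 34.4 W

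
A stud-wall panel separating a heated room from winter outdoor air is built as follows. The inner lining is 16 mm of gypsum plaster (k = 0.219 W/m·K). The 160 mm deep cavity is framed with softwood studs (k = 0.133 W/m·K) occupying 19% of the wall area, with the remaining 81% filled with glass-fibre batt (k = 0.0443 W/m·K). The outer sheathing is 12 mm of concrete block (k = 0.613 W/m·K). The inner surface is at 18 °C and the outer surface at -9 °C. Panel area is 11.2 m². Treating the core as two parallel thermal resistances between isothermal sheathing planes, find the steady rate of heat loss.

Sheathing layers in series; stud and cavity paths in parallel between them.
R_inner = 0.016/(0.219×11.2) = 0.006523 K/W
R_stud  = 0.16/(0.133×0.19×11.2) = 0.5653 K/W
R_cav   = 0.16/(0.0443×0.81×11.2) = 0.3981 K/W
1/R_core = 1/R_stud + 1/R_cav → R_core = 0.2336 K/W
R_outer = 0.012/(0.613×11.2) = 0.001748 K/W
R_total = 0.2419 K/W
Q = ΔT/R_total = 27/0.2419

Q ≈ 112 W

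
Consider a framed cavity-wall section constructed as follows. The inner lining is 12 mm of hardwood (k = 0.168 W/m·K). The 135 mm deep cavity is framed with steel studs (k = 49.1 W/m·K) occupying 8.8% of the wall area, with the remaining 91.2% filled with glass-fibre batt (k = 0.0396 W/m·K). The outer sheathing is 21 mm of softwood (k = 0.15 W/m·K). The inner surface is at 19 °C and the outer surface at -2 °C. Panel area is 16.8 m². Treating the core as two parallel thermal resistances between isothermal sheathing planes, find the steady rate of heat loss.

Sheathing layers in series; stud and cavity paths in parallel between them.
R_inner = 0.012/(0.168×16.8) = 0.004252 K/W
R_stud  = 0.135/(49.1×0.088×16.8) = 0.00186 K/W
R_cav   = 0.135/(0.0396×0.912×16.8) = 0.2225 K/W
1/R_core = 1/R_stud + 1/R_cav → R_core = 0.001844 K/W
R_outer = 0.021/(0.15×16.8) = 0.008333 K/W
R_total = 0.01443 K/W
Q = ΔT/R_total = 21/0.01443

Q ≈ 1460 W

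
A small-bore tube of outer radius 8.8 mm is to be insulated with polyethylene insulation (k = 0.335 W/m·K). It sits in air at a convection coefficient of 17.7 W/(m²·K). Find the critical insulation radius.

For a cylinder r_cr = k/h = 0.335/17.7
r_cr = 18.9 mm; since the bare radius (8.8 mm) is below r_cr, adding a thin layer of insulation will *increase* heat loss.

r_cr ≈ 18.9 mm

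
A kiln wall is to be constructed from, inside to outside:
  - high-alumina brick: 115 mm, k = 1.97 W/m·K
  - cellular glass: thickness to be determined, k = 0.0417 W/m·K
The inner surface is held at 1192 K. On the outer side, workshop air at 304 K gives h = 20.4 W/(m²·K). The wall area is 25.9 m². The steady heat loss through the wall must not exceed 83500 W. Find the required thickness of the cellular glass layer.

L ≈ 7.01 mm

Thermal resistances in series:
R_high-alumina brick = L/(kA) = 0.115/(1.97×25.9) = 0.002254 K/W
R_outer film = 1/(h_o·A) = 1/(20.4×25.9) = 0.001893 K/W
Sum of the known resistances R_other = 0.004147 K/W
Required total resistance R_tot = ΔT/Q_allow = 888/83500 = 0.01063 K/W
R_cellular glass = R_tot − R_other = 0.006488 K/W
L = R·k·A = 0.006488×0.0417×25.9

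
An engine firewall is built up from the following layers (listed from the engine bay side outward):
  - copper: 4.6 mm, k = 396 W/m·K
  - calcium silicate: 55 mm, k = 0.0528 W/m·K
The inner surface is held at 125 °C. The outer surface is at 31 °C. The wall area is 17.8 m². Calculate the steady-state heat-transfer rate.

Q ≈ 1610 W

Thermal resistances in series:
R_copper = L/(kA) = 0.0046/(396×17.8) = 6.526×10^-7 K/W
R_calcium silicate = L/(kA) = 0.055/(0.0528×17.8) = 0.05852 K/W
R_total = 0.05852 K/W
Q = ΔT / R_total = 94 / 0.05852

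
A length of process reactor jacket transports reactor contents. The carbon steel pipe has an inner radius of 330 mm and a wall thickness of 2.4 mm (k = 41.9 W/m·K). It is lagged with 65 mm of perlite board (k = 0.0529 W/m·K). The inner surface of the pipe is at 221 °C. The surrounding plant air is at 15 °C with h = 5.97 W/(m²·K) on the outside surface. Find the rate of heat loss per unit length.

Treating each annulus and film as a series resistance:
R_carbon steel pipe wall = ln(332.4/330)/(2π×41.9×1) = 2.753×10^-5 K/W
R_perlite board = ln(397.4/332.4)/(2π×0.0529×1) = 0.5373 K/W
R_outer film = 1/(h_o·2πr_oL) = 1/(5.97×2π×0.3974×1) = 0.06708 K/W
R_total = 0.6045 K/W
Q = ΔT/R_total = 206/0.6045

q′ ≈ 341 W/m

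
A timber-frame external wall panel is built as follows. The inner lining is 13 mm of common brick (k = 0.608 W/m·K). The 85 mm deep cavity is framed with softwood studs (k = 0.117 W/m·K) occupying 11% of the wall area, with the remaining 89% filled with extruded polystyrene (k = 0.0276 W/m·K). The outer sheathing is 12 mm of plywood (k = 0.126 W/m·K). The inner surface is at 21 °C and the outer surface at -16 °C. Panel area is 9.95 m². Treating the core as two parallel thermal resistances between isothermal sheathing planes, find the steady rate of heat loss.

Sheathing layers in series; stud and cavity paths in parallel between them.
R_inner = 0.013/(0.608×9.95) = 0.002149 K/W
R_stud  = 0.085/(0.117×0.11×9.95) = 0.6638 K/W
R_cav   = 0.085/(0.0276×0.89×9.95) = 0.3478 K/W
1/R_core = 1/R_stud + 1/R_cav → R_core = 0.2282 K/W
R_outer = 0.012/(0.126×9.95) = 0.009572 K/W
R_total = 0.2399 K/W
Q = ΔT/R_total = 37/0.2399

Q ≈ 154 W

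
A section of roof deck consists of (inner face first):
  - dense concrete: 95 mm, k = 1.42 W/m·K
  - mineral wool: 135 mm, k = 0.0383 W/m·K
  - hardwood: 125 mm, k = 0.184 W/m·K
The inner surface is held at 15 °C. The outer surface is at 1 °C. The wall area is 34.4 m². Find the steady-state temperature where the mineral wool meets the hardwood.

Series thermal resistances:
R_dense concrete = L/(kA) = 0.095/(1.42×34.4) = 0.001945 K/W
R_mineral wool = L/(kA) = 0.135/(0.0383×34.4) = 0.1025 K/W
R_hardwood = L/(kA) = 0.125/(0.184×34.4) = 0.01975 K/W
R_total = 0.1242 K/W;  Q = ΔT/R_total = 14/0.1242 = 112.8 W
T_interface = T_inner − Q·ΣR(inner→interface) = 15 − 113×0.1044

T ≈ 3.23 °C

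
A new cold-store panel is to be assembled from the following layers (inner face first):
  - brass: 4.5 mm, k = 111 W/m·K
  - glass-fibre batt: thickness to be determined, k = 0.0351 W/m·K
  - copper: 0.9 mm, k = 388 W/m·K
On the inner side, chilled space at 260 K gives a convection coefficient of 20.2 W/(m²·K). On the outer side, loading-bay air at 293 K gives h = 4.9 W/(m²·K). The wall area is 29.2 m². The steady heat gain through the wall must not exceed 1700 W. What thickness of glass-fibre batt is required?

Thermal resistances in series:
R_inner film = 1/(h_i·A) = 1/(20.2×29.2) = 0.001695 K/W
R_brass = L/(kA) = 0.0045/(111×29.2) = 1.388×10^-6 K/W
R_copper = L/(kA) = 0.0009/(388×29.2) = 7.944×10^-8 K/W
R_outer film = 1/(h_o·A) = 1/(4.9×29.2) = 0.006989 K/W
Sum of the known resistances R_other = 0.008686 K/W
Required total resistance R_tot = ΔT/Q_allow = 33/1700 = 0.01941 K/W
R_glass-fibre batt = R_tot − R_other = 0.01073 K/W
L = R·k·A = 0.01073×0.0351×29.2

L ≈ 11 mm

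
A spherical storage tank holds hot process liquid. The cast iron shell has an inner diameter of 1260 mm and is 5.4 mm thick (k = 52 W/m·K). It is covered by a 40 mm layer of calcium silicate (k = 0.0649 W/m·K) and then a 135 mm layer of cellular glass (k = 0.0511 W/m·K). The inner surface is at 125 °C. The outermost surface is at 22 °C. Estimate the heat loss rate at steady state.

Q ≈ 207 W

For a spherical shell R = (1/r₁ − 1/r₂)/(4πk); film R = 1/(h·4πr²). In series:
R_cast iron shell = (1/0.63 − 1/0.6354)/(4π×52) = 2.064×10^-5 K/W
R_calcium silicate = (1/0.6354 − 1/0.6754)/(4π×0.0649) = 0.1143 K/W
R_cellular glass = (1/0.6754 − 1/0.8104)/(4π×0.0511) = 0.3841 K/W
R_total = 0.4984 K/W
Q = ΔT/R_total = 103/0.4984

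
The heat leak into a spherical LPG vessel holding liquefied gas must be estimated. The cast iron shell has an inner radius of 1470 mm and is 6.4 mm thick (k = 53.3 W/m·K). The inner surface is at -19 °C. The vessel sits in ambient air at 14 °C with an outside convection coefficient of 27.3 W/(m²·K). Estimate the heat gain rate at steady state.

Q ≈ 24600 W

Radial (spherical) resistances in series:
R_cast iron shell = (1/1.47 − 1/1.4764)/(4π×53.3) = 4.403×10^-6 K/W
R_outer film = 1/(h·4πr_o²) = 1/(27.3×4π×1.4764²) = 0.001337 K/W
R_total = 0.001342 K/W
Q = ΔT/R_total = 33/0.001342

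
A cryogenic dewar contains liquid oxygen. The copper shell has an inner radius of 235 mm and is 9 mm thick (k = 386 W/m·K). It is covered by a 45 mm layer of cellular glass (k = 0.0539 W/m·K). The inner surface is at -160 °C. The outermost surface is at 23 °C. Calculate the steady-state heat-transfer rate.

Spherical conduction: R = (1/r_in − 1/r_out)/(4πk) per layer; series-sum.
R_copper shell = (1/0.235 − 1/0.244)/(4π×386) = 3.236×10^-5 K/W
R_cellular glass = (1/0.244 − 1/0.289)/(4π×0.0539) = 0.9422 K/W
R_total = 0.9422 K/W
Q = ΔT/R_total = 183/0.9422

Q ≈ 194 W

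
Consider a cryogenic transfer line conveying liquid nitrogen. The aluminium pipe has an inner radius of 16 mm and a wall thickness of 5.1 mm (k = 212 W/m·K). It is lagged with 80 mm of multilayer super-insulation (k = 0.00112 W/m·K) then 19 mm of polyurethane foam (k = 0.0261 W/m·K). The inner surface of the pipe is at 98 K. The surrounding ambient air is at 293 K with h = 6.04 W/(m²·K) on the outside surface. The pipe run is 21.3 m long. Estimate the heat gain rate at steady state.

For a radial system each layer contributes R = ln(r_out/r_in)/(2πkL); films add R = 1/(hA).
R_aluminium pipe wall = ln(21.1/16)/(2π×212×21.3) = 9.752×10^-6 K/W
R_multilayer super-insulation = ln(101.1/21.1)/(2π×0.00112×21.3) = 10.45 K/W
R_polyurethane foam = ln(120.1/101.1)/(2π×0.0261×21.3) = 0.0493 K/W
R_outer film = 1/(h_o·2πr_oL) = 1/(6.04×2π×0.1201×21.3) = 0.0103 K/W
R_total = 10.51 K/W
Q = ΔT/R_total = 195/10.51

Q ≈ 18.5 W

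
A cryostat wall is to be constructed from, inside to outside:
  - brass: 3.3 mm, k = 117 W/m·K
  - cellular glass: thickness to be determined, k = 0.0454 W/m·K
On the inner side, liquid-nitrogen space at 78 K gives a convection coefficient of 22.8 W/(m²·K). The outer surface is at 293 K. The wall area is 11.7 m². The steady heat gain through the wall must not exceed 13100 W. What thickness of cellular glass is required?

Model the wall as resistances in series:
R_inner film = 1/(h_i·A) = 1/(22.8×11.7) = 0.003749 K/W
R_brass = L/(kA) = 0.0033/(117×11.7) = 2.411×10^-6 K/W
Sum of the known resistances R_other = 0.003751 K/W
Required total resistance R_tot = ΔT/Q_allow = 215/13100 = 0.01641 K/W
R_cellular glass = R_tot − R_other = 0.01266 K/W
L = R·k·A = 0.01266×0.0454×11.7

L ≈ 6.73 mm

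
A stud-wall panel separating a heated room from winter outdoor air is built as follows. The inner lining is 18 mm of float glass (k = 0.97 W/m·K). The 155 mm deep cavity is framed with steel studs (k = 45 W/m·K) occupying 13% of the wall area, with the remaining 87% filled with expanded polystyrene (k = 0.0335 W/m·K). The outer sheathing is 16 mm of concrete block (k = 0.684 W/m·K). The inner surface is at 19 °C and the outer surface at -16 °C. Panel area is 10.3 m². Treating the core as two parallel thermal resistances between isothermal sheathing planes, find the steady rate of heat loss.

Sheathing layers in series; stud and cavity paths in parallel between them.
R_inner = 0.018/(0.97×10.3) = 0.001802 K/W
R_stud  = 0.155/(45×0.13×10.3) = 0.002572 K/W
R_cav   = 0.155/(0.0335×0.87×10.3) = 0.5163 K/W
1/R_core = 1/R_stud + 1/R_cav → R_core = 0.00256 K/W
R_outer = 0.016/(0.684×10.3) = 0.002271 K/W
R_total = 0.006632 K/W
Q = ΔT/R_total = 35/0.006632

Q ≈ 5280 W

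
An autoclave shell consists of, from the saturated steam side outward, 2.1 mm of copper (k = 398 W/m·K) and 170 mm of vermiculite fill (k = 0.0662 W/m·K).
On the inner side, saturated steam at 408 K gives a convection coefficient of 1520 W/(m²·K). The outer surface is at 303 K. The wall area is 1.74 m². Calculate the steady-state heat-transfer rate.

Thermal resistances in series:
R_inner film = 1/(h_i·A) = 1/(1520×1.74) = 3.781×10^-4 K/W
R_copper = L/(kA) = 0.0021/(398×1.74) = 3.032×10^-6 K/W
R_vermiculite fill = L/(kA) = 0.17/(0.0662×1.74) = 1.476 K/W
R_total = 1.476 K/W
Q = ΔT / R_total = 105 / 1.476

Q ≈ 71.1 W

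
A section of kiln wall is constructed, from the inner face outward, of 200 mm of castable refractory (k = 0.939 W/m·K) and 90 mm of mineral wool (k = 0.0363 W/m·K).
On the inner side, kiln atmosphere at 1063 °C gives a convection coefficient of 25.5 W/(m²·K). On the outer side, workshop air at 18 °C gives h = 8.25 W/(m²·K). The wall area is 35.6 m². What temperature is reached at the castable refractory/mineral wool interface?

Treating each layer as a thermal resistance in series:
R_inner film = 1/(h_i·A) = 1/(25.5×35.6) = 0.001102 K/W
R_castable refractory = L/(kA) = 0.2/(0.939×35.6) = 0.005983 K/W
R_mineral wool = L/(kA) = 0.09/(0.0363×35.6) = 0.06964 K/W
R_outer film = 1/(h_o·A) = 1/(8.25×35.6) = 0.003405 K/W
R_total = 0.08013 K/W;  Q = ΔT/R_total = 1045/0.08013 = 13040 W
T_interface = T_inner − Q·ΣR(inner→interface) = 1063 − 13000×0.007085

T ≈ 971 °C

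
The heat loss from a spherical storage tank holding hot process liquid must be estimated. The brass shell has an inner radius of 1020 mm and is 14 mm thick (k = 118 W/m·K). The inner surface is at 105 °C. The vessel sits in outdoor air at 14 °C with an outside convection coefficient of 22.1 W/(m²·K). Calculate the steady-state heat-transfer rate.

Spherical conduction: R = (1/r_in − 1/r_out)/(4πk) per layer; series-sum.
R_brass shell = (1/1.02 − 1/1.034)/(4π×118) = 8.952×10^-6 K/W
R_outer film = 1/(h·4πr_o²) = 1/(22.1×4π×1.034²) = 0.003368 K/W
R_total = 0.003377 K/W
Q = ΔT/R_total = 91/0.003377

Q ≈ 26900 W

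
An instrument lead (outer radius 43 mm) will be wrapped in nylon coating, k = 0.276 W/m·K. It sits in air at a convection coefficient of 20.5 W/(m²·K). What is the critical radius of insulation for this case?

For a cylinder r_cr = k/h = 0.276/20.5
r_cr = 13.5 mm; since the bare radius (43 mm) is above r_cr, any added insulation will reduce heat loss.

r_cr ≈ 13.5 mm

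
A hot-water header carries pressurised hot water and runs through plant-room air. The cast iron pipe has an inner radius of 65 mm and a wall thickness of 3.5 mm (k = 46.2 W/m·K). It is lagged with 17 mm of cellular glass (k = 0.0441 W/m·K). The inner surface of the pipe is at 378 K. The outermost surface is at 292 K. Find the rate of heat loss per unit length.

q′ ≈ 107 W/m

Per-layer cylindrical resistances, series-summed:
R_cast iron pipe wall = ln(68.5/65)/(2π×46.2×1) = 1.807×10^-4 K/W
R_cellular glass = ln(85.5/68.5)/(2π×0.0441×1) = 0.8 K/W
R_total = 0.8002 K/W
Q = ΔT/R_total = 86/0.8002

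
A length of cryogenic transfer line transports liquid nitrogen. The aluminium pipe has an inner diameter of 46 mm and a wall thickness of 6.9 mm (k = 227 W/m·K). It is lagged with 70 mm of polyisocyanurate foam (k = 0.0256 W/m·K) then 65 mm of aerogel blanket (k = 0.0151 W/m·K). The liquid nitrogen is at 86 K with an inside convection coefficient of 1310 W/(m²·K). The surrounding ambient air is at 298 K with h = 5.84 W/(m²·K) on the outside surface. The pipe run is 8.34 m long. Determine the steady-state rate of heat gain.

Radial resistances (cylindrical: R_cond = ln(r_o/r_i)/(2πkL), R_conv = 1/(h·2πrL)):
R_inner film = 1/(h_i·2πr₁L) = 1/(1310×2π×0.023×8.34) = 6.334×10^-4 K/W
R_aluminium pipe wall = ln(29.9/23)/(2π×227×8.34) = 2.206×10^-5 K/W
R_polyisocyanurate foam = ln(99.9/29.9)/(2π×0.0256×8.34) = 0.8992 K/W
R_aerogel blanket = ln(164.9/99.9)/(2π×0.0151×8.34) = 0.6334 K/W
R_outer film = 1/(h_o·2πr_oL) = 1/(5.84×2π×0.1649×8.34) = 0.01982 K/W
R_total = 1.553 K/W
Q = ΔT/R_total = 212/1.553

Q ≈ 137 W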